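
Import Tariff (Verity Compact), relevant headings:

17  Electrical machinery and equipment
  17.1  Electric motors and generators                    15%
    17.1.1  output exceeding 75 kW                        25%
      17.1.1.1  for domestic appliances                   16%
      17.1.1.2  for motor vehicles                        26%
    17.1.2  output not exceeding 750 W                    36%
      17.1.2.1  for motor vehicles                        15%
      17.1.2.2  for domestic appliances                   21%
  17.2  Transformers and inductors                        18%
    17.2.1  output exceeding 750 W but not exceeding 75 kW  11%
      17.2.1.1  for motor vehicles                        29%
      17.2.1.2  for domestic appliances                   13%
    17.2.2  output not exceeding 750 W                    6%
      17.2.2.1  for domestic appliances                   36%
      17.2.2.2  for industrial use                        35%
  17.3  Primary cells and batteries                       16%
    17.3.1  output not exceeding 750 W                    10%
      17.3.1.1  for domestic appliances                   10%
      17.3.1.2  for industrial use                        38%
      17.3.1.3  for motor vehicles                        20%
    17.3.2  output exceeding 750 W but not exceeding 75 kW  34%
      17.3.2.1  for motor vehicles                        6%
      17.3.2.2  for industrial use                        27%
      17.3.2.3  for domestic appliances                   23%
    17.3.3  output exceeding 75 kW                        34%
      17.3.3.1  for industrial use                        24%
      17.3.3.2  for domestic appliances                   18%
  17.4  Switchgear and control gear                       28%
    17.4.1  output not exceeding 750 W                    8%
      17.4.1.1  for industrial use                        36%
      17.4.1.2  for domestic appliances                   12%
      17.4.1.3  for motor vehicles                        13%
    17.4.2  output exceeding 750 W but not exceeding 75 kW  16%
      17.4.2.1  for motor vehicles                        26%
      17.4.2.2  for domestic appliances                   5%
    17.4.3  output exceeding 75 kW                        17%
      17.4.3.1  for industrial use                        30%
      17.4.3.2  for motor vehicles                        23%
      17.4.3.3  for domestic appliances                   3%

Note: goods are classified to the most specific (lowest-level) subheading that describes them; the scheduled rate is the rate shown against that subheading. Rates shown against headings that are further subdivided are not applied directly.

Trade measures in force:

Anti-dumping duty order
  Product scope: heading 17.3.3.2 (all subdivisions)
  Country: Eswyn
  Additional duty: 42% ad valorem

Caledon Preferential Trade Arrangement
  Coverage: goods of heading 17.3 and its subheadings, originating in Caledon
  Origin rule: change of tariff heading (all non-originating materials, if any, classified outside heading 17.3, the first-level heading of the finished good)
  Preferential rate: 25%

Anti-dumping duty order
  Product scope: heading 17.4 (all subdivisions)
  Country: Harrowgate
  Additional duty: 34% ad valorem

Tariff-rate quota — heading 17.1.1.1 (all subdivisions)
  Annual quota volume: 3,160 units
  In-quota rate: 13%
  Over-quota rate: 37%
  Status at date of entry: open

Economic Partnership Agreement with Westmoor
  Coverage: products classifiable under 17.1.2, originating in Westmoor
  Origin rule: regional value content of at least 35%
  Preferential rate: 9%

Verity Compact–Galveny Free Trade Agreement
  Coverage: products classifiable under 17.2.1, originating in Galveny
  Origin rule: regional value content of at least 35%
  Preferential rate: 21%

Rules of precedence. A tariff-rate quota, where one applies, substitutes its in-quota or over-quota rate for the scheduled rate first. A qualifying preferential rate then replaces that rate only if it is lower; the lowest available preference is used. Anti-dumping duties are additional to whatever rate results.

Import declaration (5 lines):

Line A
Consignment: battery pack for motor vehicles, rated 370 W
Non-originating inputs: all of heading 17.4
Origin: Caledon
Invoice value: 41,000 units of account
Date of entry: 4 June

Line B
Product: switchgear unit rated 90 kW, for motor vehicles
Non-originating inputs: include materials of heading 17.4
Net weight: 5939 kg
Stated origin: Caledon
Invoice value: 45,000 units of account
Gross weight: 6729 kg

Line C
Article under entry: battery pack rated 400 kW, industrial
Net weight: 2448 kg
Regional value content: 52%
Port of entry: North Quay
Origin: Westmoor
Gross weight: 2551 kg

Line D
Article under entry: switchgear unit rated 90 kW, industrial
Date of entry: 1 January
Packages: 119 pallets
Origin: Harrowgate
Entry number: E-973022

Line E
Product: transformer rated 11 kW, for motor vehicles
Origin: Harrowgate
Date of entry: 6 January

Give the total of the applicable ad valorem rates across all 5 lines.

Line A: battery pack → 17.3; rated 370 W → 17.3.1; for motor vehicles → 17.3.1.3. Scheduled 20%. Caledon agreement on 17.3: CTH met → 25% available; preference 25% not lower than 20% → no reduction. → 20%.
Line B: switchgear unit → 17.4; rated 90 kW → 17.4.3; for motor vehicles → 17.4.3.2. Scheduled 23%. Caledon agreement on 17.3: 17.4.3.2 not covered. → 23%.
Line C: battery pack → 17.3; rated 400 kW → 17.3.3; industrial → 17.3.3.1. Scheduled 24%. Westmoor agreement on 17.1.2: 17.3.3.1 not covered. → 24%.
Line D: switchgear unit → 17.4; rated 90 kW → 17.4.3; industrial → 17.4.3.1. Scheduled 30%. anti-dumping (Harrowgate, 17.4): +34%; total 30% + 34% = 64%. → 64%.
Line E: transformer → 17.2; rated 11 kW → 17.2.1; for motor vehicles → 17.2.1.1. Scheduled 29%. No special measure applies. → 29%.
Sum: 20% + 23% + 24% + 64% + 29% = 160%.

160%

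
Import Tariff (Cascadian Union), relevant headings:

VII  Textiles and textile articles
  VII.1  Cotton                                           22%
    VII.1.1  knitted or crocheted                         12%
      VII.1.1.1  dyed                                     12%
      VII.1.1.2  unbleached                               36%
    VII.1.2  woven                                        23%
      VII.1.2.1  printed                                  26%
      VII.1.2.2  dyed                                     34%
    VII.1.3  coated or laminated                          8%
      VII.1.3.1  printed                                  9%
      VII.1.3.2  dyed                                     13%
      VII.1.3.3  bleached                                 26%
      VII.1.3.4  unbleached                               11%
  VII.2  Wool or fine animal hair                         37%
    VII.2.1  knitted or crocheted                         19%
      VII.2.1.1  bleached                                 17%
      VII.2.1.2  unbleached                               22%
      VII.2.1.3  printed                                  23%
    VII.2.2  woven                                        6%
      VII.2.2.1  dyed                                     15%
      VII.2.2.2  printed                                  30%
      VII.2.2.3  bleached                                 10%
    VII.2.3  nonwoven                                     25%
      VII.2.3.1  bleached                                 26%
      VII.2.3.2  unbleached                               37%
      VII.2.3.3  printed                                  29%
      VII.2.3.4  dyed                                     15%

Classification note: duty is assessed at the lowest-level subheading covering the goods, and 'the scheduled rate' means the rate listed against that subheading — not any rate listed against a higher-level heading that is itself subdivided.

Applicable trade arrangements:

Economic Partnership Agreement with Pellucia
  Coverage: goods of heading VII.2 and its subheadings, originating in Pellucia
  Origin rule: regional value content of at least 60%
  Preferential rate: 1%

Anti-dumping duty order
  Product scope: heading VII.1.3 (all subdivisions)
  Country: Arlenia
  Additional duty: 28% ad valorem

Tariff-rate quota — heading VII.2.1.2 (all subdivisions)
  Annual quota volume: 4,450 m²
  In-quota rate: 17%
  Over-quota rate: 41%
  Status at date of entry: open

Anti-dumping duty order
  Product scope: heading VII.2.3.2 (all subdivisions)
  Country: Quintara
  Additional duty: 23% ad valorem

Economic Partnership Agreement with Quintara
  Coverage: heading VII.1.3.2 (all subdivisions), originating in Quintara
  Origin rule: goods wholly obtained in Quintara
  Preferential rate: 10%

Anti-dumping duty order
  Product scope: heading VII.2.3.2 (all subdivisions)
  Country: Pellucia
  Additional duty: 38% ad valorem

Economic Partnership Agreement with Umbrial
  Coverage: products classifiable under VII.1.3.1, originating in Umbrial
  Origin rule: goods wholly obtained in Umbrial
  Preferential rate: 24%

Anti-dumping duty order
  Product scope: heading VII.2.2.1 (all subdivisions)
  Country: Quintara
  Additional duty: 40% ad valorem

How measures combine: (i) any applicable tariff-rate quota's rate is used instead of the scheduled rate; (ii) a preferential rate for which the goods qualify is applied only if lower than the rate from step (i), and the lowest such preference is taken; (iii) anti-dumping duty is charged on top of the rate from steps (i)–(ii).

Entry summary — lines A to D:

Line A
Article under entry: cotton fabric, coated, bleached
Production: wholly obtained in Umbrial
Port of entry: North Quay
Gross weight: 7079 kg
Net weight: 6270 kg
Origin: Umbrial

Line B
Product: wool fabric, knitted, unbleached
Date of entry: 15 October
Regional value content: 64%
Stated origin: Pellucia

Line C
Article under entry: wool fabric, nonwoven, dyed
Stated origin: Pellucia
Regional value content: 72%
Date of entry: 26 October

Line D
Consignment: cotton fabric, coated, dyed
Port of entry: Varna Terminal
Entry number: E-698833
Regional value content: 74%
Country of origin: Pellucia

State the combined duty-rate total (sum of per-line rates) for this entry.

41%

Line A: cotton → VII.1; coated → VII.1.3; bleached → VII.1.3.3. Scheduled 26%. Umbrial agreement on VII.1.3.1: VII.1.3.3 not covered. → 26%.
Line B: wool → VII.2; knitted → VII.2.1; unbleached → VII.2.1.2. Scheduled 22%. quota on VII.2.1.2 open → in-quota 17%; Pellucia agreement on VII.2: RVC ≥ 60% → 1% available; preferential 1%. → 1%.
Line C: wool → VII.2; nonwoven → VII.2.3; dyed → VII.2.3.4. Scheduled 15%. Pellucia agreement on VII.2: RVC ≥ 60% → 1% available; preferential 1%. → 1%.
Line D: cotton → VII.1; coated → VII.1.3; dyed → VII.1.3.2. Scheduled 13%. Pellucia agreement on VII.2: VII.1.3.2 not covered. → 13%.
Sum: 26% + 1% + 1% + 13% = 41%.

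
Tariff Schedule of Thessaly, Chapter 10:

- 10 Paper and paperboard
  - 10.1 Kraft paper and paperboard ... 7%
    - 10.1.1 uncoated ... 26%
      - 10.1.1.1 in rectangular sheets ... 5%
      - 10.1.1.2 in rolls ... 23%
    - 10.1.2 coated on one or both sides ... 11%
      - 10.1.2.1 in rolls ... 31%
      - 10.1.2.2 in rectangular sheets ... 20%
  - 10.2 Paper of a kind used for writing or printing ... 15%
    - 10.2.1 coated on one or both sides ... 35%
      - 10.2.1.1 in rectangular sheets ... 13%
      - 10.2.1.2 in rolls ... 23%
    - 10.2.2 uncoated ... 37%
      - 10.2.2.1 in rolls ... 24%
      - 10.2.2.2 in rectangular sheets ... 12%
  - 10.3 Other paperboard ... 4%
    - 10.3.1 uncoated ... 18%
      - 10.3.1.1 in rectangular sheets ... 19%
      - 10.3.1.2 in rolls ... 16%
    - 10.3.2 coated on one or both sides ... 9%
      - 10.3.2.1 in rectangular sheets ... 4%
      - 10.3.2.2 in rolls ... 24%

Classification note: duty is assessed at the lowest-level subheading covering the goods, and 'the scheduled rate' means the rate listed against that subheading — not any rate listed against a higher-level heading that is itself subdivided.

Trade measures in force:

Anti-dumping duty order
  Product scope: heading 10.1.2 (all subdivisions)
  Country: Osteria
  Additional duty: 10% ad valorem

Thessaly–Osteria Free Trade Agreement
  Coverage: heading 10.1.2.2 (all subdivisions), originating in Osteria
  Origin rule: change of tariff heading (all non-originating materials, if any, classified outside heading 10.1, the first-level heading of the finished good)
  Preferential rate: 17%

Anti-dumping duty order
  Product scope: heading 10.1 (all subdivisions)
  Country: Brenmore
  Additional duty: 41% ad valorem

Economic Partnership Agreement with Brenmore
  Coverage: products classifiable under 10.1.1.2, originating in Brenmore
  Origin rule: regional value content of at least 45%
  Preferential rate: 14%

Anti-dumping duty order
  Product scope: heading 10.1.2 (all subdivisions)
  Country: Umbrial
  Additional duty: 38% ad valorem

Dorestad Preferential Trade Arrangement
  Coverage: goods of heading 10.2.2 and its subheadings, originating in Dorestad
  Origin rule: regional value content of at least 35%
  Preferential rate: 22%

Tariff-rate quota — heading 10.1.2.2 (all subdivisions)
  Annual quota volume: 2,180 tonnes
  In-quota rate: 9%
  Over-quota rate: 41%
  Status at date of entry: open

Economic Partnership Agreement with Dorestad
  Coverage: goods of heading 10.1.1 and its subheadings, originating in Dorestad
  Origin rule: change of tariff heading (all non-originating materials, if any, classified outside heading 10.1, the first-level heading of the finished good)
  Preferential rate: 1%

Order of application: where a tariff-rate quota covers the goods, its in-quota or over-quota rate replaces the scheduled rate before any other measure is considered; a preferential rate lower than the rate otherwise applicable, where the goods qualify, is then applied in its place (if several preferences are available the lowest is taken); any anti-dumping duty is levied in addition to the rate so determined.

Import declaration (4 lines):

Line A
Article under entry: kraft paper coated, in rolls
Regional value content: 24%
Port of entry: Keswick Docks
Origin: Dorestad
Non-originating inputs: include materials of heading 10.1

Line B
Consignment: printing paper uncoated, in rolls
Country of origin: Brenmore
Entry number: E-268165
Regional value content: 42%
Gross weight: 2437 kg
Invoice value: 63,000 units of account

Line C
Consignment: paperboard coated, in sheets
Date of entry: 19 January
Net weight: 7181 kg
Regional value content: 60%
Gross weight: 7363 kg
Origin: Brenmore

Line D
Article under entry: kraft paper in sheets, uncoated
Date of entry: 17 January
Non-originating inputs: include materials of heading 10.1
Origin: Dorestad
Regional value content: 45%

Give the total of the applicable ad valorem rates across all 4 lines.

Line A: kraft paper → 10.1; coated → 10.1.2; in rolls → 10.1.2.1. Scheduled 31%. Dorestad agreement on 10.2.2: 10.1.2.1 not covered; Dorestad agreement on 10.1.1: 10.1.2.1 not covered. → 31%.
Line B: printing paper → 10.2; uncoated → 10.2.2; in rolls → 10.2.2.1. Scheduled 24%. Brenmore agreement on 10.1.1.2: 10.2.2.1 not covered. → 24%.
Line C: paperboard → 10.3; coated → 10.3.2; in sheets → 10.3.2.1. Scheduled 4%. Brenmore agreement on 10.1.1.2: 10.3.2.1 not covered. → 4%.
Line D: kraft paper → 10.1; uncoated → 10.1.1; in sheets → 10.1.1.1. Scheduled 5%. Dorestad agreement on 10.2.2: 10.1.1.1 not covered; Dorestad agreement on 10.1.1: CTH not met. → 5%.
Sum: 31% + 24% + 4% + 5% = 64%.

64%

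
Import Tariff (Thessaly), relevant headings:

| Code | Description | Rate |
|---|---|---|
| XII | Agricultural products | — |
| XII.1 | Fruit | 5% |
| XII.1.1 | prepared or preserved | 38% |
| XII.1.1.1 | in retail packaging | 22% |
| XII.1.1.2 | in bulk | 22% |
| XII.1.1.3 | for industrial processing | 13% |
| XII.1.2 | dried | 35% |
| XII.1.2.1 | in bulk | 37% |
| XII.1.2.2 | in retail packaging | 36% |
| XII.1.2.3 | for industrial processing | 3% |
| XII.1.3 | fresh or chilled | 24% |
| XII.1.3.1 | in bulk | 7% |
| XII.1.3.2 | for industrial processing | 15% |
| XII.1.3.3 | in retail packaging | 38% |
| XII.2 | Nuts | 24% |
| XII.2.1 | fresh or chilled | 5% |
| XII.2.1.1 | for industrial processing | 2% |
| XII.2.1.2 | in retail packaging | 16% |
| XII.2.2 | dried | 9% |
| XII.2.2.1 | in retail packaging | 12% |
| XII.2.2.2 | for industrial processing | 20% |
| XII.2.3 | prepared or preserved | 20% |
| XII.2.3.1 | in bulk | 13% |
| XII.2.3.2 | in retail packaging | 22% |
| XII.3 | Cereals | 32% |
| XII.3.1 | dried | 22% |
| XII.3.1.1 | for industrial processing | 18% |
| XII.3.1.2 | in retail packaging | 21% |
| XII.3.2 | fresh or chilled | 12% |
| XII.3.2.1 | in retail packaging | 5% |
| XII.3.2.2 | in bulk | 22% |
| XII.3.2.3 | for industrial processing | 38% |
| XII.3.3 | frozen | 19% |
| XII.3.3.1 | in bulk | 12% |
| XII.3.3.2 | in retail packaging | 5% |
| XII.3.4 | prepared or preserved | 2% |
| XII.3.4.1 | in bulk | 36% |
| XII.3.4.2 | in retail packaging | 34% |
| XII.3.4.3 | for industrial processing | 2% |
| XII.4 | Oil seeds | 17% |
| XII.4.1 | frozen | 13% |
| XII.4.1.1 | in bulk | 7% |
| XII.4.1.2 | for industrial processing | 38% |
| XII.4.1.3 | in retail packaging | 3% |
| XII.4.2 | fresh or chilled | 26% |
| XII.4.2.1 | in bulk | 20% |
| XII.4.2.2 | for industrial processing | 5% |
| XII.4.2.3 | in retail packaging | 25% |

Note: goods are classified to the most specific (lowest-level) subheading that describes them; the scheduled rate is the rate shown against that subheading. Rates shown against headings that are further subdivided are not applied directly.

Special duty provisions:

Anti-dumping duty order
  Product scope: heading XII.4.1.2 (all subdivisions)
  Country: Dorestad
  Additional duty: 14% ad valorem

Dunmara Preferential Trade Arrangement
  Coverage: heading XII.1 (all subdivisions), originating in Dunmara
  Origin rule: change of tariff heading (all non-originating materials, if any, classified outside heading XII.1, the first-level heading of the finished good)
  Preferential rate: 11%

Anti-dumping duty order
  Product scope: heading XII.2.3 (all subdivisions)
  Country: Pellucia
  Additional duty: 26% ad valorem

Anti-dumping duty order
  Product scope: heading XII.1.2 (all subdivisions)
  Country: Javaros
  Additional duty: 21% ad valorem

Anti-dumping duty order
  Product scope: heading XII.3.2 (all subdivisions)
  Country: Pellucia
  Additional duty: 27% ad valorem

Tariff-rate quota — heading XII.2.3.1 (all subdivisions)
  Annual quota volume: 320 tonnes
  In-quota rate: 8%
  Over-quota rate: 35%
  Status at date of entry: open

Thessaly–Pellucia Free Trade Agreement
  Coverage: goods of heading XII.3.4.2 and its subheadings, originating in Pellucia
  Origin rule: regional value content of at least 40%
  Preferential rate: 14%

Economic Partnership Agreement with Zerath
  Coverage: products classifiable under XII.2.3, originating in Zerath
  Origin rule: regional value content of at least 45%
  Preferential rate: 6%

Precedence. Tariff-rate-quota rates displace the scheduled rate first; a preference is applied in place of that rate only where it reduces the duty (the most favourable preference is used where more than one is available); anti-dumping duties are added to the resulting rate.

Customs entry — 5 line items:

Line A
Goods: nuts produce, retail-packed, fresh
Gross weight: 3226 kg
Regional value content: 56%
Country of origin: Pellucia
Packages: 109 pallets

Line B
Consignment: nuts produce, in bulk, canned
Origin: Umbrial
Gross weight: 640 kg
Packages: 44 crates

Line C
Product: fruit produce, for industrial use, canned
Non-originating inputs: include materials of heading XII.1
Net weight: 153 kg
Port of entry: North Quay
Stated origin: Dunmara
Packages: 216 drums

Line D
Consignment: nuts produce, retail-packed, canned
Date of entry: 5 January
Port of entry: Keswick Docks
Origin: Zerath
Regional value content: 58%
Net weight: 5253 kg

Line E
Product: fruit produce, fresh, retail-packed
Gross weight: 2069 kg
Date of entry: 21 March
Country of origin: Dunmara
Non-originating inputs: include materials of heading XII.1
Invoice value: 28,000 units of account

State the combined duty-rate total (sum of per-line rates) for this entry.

Line A: nuts → XII.2; fresh → XII.2.1; retail-packed → XII.2.1.2. Scheduled 16%. Pellucia agreement on XII.3.4.2: XII.2.1.2 not covered. → 16%.
Line B: nuts → XII.2; canned → XII.2.3; in bulk → XII.2.3.1. Scheduled 13%. quota on XII.2.3.1 open → in-quota 8%. → 8%.
Line C: fruit → XII.1; canned → XII.1.1; for industrial use → XII.1.1.3. Scheduled 13%. Dunmara agreement on XII.1: CTH not met. → 13%.
Line D: nuts → XII.2; canned → XII.2.3; retail-packed → XII.2.3.2. Scheduled 22%. Zerath agreement on XII.2.3: RVC ≥ 45% → 6% available; preferential 6%. → 6%.
Line E: fruit → XII.1; fresh → XII.1.3; retail-packed → XII.1.3.3. Scheduled 38%. Dunmara agreement on XII.1: CTH not met. → 38%.
Sum: 16% + 8% + 13% + 6% + 38% = 81%.

81%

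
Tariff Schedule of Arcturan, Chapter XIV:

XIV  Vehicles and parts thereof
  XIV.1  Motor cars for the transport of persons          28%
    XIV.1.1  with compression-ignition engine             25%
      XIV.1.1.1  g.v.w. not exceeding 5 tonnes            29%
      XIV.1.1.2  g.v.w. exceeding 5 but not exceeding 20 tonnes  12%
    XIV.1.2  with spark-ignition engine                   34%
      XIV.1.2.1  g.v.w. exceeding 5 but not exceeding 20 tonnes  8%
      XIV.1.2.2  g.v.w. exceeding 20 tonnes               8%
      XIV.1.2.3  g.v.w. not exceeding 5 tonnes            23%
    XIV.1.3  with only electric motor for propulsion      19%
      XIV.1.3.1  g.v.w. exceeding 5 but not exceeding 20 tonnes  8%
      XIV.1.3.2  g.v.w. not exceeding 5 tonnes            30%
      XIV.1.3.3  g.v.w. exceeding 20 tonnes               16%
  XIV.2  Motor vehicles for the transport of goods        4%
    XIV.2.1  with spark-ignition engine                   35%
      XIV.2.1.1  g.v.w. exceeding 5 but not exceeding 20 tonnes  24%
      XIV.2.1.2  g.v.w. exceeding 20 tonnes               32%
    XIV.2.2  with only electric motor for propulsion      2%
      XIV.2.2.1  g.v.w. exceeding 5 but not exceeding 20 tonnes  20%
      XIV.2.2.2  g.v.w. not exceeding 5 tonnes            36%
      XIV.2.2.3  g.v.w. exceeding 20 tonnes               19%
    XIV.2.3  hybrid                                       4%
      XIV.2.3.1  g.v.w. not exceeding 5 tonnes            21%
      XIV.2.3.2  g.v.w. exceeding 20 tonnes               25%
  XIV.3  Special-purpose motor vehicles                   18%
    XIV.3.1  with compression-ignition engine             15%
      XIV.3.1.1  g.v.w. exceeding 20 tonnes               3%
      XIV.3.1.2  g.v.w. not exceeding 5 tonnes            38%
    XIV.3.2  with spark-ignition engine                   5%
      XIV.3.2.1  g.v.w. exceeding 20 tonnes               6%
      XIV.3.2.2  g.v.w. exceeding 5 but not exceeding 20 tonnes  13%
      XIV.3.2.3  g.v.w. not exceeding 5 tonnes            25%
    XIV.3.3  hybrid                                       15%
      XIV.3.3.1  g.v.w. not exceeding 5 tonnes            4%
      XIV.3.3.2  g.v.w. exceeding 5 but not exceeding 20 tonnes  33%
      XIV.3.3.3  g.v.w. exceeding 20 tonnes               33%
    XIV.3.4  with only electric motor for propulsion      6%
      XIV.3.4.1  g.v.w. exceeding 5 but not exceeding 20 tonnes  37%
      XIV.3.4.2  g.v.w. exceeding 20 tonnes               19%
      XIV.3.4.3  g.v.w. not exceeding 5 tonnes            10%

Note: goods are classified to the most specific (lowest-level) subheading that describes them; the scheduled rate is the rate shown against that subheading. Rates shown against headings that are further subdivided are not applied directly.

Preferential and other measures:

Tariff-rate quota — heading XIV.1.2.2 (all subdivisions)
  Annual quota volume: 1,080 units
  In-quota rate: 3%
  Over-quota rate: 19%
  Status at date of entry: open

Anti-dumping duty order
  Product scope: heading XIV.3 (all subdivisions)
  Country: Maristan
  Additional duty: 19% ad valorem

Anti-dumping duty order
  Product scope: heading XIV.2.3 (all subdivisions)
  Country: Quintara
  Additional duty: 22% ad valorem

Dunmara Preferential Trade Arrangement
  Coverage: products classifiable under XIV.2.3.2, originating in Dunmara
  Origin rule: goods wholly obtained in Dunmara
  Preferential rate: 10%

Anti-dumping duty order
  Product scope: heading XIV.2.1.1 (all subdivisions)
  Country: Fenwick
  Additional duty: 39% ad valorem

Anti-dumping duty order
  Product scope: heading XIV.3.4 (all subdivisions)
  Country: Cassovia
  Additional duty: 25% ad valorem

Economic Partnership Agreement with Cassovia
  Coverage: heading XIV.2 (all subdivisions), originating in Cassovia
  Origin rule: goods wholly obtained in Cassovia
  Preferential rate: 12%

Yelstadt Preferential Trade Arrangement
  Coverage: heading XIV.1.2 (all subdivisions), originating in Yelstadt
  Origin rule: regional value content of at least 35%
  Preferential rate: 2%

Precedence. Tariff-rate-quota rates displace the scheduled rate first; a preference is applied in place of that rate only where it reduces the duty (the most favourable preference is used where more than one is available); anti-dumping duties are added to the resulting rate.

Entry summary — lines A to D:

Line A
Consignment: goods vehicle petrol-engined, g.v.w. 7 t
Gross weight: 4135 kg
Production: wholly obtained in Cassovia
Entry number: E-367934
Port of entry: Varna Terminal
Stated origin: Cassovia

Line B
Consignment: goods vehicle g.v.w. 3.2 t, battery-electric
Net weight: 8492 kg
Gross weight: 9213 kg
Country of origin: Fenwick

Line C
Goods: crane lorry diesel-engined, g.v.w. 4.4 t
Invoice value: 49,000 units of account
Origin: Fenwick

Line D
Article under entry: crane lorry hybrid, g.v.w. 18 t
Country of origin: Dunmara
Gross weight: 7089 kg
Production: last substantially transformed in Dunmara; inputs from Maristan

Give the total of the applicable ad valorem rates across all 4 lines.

119%

Line A: goods vehicle → XIV.2; petrol-engined → XIV.2.1; g.v.w. 7 t → XIV.2.1.1. Scheduled 24%. Cassovia agreement on XIV.2: wholly obtained → 12% available; preferential 12%. → 12%.
Line B: goods vehicle → XIV.2; battery-electric → XIV.2.2; g.v.w. 3.2 t → XIV.2.2.2. Scheduled 36%. No special measure applies. → 36%.
Line C: crane lorry → XIV.3; diesel-engined → XIV.3.1; g.v.w. 4.4 t → XIV.3.1.2. Scheduled 38%. No special measure applies. → 38%.
Line D: crane lorry → XIV.3; hybrid → XIV.3.3; g.v.w. 18 t → XIV.3.3.2. Scheduled 33%. Dunmara agreement on XIV.2.3.2: XIV.3.3.2 not covered. → 33%.
Sum: 12% + 36% + 38% + 33% = 119%.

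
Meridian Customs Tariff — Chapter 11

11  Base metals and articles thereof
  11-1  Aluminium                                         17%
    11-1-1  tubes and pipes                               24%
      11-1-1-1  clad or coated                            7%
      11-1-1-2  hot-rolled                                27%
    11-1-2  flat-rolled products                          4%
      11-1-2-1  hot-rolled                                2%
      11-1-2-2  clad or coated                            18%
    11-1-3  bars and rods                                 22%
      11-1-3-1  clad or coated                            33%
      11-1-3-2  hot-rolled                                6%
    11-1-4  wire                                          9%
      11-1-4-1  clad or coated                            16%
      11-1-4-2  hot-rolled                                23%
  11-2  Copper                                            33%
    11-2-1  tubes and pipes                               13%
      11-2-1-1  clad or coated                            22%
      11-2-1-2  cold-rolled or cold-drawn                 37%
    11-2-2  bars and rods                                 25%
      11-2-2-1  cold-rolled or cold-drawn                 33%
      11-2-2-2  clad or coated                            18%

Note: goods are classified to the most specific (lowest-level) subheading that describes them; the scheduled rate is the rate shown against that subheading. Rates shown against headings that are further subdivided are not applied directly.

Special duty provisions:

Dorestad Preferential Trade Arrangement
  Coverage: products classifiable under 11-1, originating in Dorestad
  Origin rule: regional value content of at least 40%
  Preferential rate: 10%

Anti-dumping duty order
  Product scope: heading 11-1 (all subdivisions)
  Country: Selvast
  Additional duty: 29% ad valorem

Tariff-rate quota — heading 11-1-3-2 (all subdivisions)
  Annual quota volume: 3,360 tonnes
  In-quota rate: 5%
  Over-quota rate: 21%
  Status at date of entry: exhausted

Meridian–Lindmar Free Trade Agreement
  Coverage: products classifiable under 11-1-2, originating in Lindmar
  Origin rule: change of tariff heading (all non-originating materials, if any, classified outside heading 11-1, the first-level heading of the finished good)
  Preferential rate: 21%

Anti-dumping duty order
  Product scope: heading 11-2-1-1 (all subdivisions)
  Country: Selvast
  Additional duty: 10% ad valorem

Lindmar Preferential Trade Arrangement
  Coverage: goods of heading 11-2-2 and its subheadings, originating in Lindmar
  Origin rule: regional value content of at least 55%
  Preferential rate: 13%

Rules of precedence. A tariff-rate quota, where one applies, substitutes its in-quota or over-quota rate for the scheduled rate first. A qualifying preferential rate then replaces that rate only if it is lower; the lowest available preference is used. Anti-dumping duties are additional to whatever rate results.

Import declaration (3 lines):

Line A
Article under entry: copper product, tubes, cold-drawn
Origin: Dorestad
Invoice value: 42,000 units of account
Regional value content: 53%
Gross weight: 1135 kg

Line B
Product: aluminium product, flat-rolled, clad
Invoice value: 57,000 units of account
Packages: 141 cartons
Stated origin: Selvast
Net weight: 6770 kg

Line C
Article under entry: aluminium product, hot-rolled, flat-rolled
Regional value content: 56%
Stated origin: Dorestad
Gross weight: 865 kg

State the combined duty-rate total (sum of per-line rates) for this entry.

86%

Line A: copper → 11-2; tubes → 11-2-1; cold-drawn → 11-2-1-2. Scheduled 37%. Dorestad agreement on 11-1: 11-2-1-2 not covered. → 37%.
Line B: aluminium → 11-1; flat-rolled → 11-1-2; clad → 11-1-2-2. Scheduled 18%. anti-dumping (Selvast, 11-1): +29%; total 18% + 29% = 47%. → 47%.
Line C: aluminium → 11-1; flat-rolled → 11-1-2; hot-rolled → 11-1-2-1. Scheduled 2%. Dorestad agreement on 11-1: RVC ≥ 40% → 10% available; preference 10% not lower than 2% → no reduction. → 2%.
Sum: 37% + 47% + 2% = 86%.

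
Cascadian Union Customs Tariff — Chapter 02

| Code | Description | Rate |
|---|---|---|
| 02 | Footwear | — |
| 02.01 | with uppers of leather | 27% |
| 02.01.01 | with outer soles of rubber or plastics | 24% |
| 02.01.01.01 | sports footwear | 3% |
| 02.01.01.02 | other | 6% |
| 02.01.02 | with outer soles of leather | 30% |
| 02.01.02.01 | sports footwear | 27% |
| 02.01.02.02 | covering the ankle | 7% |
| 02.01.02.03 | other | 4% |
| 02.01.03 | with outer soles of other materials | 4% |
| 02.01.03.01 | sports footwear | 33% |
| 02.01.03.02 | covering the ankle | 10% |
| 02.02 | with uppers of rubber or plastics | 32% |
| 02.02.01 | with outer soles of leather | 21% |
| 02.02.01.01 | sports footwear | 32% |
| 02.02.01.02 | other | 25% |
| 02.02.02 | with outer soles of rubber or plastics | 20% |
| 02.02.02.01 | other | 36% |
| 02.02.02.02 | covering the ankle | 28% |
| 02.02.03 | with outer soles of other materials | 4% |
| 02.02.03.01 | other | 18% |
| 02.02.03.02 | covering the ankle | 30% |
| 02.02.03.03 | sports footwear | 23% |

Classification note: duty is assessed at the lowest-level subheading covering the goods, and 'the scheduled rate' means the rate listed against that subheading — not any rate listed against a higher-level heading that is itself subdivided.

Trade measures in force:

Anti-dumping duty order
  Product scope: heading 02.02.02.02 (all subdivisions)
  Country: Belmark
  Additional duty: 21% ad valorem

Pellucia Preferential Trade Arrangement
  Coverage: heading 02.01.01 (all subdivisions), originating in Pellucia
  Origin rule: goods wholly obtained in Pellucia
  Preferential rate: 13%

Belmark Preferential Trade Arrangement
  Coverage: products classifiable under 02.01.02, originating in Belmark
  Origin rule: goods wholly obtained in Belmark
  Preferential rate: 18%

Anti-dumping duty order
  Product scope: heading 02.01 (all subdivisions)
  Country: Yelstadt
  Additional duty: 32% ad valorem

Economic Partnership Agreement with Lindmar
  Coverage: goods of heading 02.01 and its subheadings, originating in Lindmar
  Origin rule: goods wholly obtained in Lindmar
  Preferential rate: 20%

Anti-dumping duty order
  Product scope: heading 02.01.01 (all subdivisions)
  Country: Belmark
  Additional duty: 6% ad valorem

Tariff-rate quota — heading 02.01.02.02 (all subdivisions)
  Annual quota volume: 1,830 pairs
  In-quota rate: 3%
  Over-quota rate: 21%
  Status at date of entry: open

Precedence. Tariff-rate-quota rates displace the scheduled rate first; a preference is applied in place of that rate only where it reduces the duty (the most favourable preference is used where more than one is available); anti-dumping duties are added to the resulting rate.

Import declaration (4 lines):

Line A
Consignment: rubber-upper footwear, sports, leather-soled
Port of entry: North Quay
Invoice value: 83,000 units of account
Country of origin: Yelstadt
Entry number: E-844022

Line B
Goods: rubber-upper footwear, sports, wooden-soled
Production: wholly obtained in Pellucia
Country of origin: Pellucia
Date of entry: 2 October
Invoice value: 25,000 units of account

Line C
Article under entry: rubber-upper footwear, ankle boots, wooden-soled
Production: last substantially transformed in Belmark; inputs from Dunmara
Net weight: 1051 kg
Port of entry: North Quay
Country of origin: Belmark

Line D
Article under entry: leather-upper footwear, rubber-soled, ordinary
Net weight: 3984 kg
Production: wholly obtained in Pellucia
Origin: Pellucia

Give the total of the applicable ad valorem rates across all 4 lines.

91%

Line A: rubber-upper → 02.02; leather-soled → 02.02.01; sports → 02.02.01.01. Scheduled 32%. No special measure applies. → 32%.
Line B: rubber-upper → 02.02; wooden-soled → 02.02.03; sports → 02.02.03.03. Scheduled 23%. Pellucia agreement on 02.01.01: 02.02.03.03 not covered. → 23%.
Line C: rubber-upper → 02.02; wooden-soled → 02.02.03; ankle boots → 02.02.03.02. Scheduled 30%. Belmark agreement on 02.01.02: 02.02.03.02 not covered. → 30%.
Line D: leather-upper → 02.01; rubber-soled → 02.01.01; ordinary → 02.01.01.02. Scheduled 6%. Pellucia agreement on 02.01.01: wholly obtained → 13% available; preference 13% not lower than 6% → no reduction. → 6%.
Sum: 32% + 23% + 30% + 6% = 91%.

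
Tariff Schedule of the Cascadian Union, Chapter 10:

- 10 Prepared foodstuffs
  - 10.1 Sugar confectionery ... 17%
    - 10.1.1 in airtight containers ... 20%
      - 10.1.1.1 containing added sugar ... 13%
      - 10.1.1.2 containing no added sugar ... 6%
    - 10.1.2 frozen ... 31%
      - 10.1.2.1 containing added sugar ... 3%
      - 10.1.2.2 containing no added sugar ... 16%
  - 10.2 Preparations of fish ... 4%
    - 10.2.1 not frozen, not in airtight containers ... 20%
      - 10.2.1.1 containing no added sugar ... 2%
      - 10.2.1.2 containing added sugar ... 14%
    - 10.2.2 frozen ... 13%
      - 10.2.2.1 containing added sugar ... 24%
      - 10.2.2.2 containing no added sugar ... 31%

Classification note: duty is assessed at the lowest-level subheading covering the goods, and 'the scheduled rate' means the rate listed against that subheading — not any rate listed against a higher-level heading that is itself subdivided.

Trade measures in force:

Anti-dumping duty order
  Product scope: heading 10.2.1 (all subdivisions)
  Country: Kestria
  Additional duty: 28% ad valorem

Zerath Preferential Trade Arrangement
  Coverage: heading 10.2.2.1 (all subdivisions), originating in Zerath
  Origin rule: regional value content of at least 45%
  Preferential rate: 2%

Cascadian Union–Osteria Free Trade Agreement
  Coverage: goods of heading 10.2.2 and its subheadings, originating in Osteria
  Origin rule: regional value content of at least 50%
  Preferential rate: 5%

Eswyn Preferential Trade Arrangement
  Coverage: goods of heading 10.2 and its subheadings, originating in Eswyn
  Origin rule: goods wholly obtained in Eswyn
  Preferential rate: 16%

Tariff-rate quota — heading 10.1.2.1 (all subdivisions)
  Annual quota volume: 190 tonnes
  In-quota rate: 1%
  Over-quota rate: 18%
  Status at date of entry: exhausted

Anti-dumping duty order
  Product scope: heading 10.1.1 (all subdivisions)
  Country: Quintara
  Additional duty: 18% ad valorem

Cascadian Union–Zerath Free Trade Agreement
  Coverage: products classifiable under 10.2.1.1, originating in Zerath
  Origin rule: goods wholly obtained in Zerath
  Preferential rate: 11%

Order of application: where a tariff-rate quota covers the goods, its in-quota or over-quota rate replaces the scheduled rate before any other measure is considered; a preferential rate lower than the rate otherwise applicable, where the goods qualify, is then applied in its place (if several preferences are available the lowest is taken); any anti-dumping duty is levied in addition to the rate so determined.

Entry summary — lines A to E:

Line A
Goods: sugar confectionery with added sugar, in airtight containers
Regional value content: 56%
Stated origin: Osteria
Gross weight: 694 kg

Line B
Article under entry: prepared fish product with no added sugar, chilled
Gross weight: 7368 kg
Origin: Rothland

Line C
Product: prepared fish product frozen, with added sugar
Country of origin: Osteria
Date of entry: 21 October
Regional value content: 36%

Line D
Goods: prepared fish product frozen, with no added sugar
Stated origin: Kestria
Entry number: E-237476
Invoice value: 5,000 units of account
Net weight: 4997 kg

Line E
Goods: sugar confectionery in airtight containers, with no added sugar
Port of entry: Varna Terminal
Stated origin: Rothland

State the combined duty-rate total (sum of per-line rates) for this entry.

Line A: sugar confectionery → 10.1; in airtight containers → 10.1.1; with added sugar → 10.1.1.1. Scheduled 13%. Osteria agreement on 10.2.2: 10.1.1.1 not covered. → 13%.
Line B: prepared fish product → 10.2; chilled → 10.2.1; with no added sugar → 10.2.1.1. Scheduled 2%. No special measure applies. → 2%.
Line C: prepared fish product → 10.2; frozen → 10.2.2; with added sugar → 10.2.2.1. Scheduled 24%. Osteria agreement on 10.2.2: RVC < 50%. → 24%.
Line D: prepared fish product → 10.2; frozen → 10.2.2; with no added sugar → 10.2.2.2. Scheduled 31%. No special measure applies. → 31%.
Line E: sugar confectionery → 10.1; in airtight containers → 10.1.1; with no added sugar → 10.1.1.2. Scheduled 6%. No special measure applies. → 6%.
Sum: 13% + 2% + 24% + 31% + 6% = 76%.

76%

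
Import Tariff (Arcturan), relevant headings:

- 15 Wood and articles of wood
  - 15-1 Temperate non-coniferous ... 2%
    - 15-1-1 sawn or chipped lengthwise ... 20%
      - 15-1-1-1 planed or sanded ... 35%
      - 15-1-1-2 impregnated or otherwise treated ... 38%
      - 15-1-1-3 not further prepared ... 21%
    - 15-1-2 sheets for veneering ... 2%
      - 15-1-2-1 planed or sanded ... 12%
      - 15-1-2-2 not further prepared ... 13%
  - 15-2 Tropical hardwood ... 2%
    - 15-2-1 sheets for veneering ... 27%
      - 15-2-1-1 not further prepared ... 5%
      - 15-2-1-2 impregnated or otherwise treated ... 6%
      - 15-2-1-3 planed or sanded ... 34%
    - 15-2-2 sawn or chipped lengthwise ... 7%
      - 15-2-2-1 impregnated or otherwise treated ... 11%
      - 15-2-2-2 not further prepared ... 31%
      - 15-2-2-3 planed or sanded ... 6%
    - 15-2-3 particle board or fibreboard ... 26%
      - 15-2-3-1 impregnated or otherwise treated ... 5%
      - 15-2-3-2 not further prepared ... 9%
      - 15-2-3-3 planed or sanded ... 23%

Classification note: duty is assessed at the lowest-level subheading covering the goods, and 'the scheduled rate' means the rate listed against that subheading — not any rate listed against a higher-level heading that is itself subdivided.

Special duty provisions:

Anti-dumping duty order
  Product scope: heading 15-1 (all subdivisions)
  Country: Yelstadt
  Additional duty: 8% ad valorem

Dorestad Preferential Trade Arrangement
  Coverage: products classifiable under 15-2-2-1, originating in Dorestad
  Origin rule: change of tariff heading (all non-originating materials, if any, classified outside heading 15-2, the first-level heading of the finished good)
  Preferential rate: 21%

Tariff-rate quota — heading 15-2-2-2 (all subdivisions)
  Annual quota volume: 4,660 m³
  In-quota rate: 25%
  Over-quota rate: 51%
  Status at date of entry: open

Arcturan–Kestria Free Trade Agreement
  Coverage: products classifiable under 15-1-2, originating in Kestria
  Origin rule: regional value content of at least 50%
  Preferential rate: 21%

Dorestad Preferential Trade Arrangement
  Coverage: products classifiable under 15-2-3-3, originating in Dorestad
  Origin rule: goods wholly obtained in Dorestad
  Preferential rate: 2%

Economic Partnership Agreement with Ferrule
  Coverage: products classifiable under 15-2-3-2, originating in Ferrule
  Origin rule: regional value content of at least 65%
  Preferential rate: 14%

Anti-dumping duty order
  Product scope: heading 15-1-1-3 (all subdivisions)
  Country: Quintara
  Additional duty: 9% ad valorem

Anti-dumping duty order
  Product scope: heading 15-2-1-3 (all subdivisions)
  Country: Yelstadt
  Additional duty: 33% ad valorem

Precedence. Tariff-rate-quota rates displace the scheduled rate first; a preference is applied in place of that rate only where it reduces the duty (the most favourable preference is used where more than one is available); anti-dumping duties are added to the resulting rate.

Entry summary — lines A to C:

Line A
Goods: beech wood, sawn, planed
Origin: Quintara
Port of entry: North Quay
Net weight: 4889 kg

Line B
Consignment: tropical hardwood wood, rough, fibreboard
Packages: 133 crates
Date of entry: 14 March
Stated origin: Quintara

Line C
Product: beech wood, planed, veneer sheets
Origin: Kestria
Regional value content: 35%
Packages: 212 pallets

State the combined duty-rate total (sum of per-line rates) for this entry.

Line A: beech → 15-1; sawn → 15-1-1; planed → 15-1-1-1. Scheduled 35%. No special measure applies. → 35%.
Line B: tropical hardwood → 15-2; fibreboard → 15-2-3; rough → 15-2-3-2. Scheduled 9%. No special measure applies. → 9%.
Line C: beech → 15-1; veneer sheets → 15-1-2; planed → 15-1-2-1. Scheduled 12%. Kestria agreement on 15-1-2: RVC < 50%. → 12%.
Sum: 35% + 9% + 12% = 56%.

56%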